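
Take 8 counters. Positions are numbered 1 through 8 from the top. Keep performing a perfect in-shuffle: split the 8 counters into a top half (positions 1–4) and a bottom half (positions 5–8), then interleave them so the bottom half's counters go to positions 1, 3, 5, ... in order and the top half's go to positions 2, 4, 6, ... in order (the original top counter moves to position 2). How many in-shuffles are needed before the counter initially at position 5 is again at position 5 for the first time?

6

Follow position 5 under repeated in-shuffles:
5 → 1 → 2 → 4 → 8 → 7 → 5
It first returns after 6 in-shuffles.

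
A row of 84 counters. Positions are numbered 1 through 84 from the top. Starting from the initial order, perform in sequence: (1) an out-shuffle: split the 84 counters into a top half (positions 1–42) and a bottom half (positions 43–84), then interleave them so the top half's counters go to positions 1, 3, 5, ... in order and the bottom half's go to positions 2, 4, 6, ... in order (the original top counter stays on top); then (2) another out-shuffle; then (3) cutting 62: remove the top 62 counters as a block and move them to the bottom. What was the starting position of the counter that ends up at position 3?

Undo the operations in reverse order, starting from position 3:
  undo op 3 (cut 62): 3 ← 65
  undo op 2 (out-shuffle, from top half): 65 ← 33
  undo op 1 (out-shuffle, from top half): 33 ← 17
So the counter at position 3 came from original position 17.

17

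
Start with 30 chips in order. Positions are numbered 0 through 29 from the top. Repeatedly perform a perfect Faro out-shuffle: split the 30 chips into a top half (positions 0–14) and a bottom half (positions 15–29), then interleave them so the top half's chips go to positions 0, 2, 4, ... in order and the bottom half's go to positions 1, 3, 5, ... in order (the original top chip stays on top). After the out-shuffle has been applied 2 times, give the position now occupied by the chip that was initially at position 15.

2

Track the chip's position through each out-shuffle:
15 → 1 → 2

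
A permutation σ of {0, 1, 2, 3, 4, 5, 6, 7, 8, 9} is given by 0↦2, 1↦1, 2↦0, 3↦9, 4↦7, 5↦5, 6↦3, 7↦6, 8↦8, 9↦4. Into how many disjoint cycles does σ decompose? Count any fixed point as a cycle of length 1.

5

Cycle decomposition: (0 2) (1) (3 9 4 7 6) (5) (8).
5 cycles.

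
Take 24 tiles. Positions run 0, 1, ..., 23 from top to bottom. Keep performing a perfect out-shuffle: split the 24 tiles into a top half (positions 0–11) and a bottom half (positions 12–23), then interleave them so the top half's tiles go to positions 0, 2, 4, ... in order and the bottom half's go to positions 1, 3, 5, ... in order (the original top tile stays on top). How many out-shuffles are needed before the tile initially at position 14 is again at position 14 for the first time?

11

Follow position 14 under repeated out-shuffles:
14 → 5 → 10 → 20 → 17 → 11 → 22 → 21 → 19 → 15 → 7 → 14
It first returns after 11 out-shuffles.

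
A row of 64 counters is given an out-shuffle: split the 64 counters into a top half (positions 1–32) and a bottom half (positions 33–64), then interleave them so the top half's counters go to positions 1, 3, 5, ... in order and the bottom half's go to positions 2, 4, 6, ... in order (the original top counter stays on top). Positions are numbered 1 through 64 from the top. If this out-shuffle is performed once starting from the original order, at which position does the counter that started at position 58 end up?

52

Track the counter's position through each out-shuffle:
58 → 52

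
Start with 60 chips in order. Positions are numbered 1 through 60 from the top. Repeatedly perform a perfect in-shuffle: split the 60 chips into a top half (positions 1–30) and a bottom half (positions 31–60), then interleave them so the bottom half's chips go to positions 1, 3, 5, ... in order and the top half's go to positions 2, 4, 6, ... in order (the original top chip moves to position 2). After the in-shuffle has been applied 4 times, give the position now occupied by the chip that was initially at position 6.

35

Track the chip's position through each in-shuffle:
6 → 12 → 24 → 48 → 35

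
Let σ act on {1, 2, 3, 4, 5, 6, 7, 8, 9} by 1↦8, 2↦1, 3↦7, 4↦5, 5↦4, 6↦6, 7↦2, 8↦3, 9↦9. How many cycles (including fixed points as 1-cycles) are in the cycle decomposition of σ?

Cycle decomposition: (1 8 3 7 2) (4 5) (6) (9).
4 cycles.

4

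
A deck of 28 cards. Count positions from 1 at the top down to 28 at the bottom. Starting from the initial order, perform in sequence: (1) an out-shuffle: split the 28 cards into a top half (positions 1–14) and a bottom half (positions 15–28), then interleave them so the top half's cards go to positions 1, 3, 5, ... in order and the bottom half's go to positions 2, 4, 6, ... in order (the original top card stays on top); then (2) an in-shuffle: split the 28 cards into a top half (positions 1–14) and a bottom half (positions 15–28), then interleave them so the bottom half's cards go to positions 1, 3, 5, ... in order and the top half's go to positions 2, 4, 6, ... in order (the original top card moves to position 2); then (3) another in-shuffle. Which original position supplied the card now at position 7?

5

Undo the operations in reverse order, starting from position 7:
  undo op 3 (in-shuffle, from bottom half): 7 ← 18
  undo op 2 (in-shuffle, from top half): 18 ← 9
  undo op 1 (out-shuffle, from top half): 9 ← 5
So the card at position 7 came from original position 5.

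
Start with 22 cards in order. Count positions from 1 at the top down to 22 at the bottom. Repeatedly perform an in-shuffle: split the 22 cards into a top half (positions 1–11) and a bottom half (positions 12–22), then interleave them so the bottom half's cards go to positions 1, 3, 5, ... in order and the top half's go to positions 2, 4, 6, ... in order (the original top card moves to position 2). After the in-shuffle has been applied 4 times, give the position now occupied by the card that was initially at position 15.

10

Track the card's position through each in-shuffle:
15 → 7 → 14 → 5 → 10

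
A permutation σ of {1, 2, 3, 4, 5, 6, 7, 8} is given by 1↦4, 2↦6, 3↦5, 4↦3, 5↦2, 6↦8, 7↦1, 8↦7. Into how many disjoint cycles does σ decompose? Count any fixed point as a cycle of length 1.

Cycle decomposition: (1 4 3 5 2 6 8 7).
1 cycle.

1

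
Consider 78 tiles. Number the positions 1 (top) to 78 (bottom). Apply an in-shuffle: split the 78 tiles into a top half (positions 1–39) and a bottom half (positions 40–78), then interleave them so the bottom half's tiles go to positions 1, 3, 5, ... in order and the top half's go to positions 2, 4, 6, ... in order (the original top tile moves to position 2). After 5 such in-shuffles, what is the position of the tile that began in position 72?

Track the tile's position through each in-shuffle:
72 → 65 → 51 → 23 → 46 → 13

13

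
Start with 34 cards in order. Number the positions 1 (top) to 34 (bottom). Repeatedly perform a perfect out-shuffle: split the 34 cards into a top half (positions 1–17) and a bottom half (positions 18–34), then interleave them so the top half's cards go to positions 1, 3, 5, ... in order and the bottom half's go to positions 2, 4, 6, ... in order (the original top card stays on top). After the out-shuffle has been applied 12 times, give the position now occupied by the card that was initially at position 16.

28

Track the card's position through each out-shuffle:
16 → 31 → 28 → 22 → 10 → 19 → 4 → 7 → 13 → 25 → 16 → 31 → 28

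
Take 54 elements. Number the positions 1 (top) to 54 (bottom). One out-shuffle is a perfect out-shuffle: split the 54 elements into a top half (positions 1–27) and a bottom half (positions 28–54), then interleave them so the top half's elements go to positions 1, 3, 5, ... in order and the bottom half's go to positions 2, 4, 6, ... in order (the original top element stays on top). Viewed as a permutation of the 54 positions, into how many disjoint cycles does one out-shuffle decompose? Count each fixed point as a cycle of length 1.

Trace each unvisited position around until it returns:
(1) (2 3 5 9 17 33 ... len 52) (54)
3 cycles in total.

3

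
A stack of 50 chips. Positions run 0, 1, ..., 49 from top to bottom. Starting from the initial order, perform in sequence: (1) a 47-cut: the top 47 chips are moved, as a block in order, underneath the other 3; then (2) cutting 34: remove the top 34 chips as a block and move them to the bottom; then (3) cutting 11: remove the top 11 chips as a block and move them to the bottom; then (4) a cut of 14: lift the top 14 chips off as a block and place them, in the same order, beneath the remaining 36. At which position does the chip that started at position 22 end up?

Track the chip from position 22 forward through each operation:
  after op 1 (cut 47): 22 → 25
  after op 2 (cut 34): 25 → 41
  after op 3 (cut 11): 41 → 30
  after op 4 (cut 14): 30 → 16

16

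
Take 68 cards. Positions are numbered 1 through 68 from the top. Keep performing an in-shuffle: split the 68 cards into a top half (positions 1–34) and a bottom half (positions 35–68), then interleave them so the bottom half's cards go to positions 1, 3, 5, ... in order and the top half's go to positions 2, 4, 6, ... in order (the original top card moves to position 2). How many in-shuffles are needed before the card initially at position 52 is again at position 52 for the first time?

Follow position 52 under repeated in-shuffles:
52 → 35 → 1 → 2 → 4 → 8 → 16 → 32 → ... → 52 (length 22)
It first returns after 22 in-shuffles.

22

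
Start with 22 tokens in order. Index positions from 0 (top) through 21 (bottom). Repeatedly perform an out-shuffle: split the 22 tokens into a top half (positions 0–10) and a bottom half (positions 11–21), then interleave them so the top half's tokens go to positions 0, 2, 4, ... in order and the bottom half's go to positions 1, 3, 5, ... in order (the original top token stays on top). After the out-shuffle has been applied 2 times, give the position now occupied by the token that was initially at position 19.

Track the token's position through each out-shuffle:
19 → 17 → 13

13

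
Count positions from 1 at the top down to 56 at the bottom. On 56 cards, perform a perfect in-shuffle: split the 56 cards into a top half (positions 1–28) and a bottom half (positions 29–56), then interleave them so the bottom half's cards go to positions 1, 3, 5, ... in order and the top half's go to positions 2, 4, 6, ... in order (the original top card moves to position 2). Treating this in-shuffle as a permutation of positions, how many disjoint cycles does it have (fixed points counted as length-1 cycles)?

Trace each unvisited position around until it returns:
(1 2 4 8 16 32 ... len 18) (3 6 12 24 48 39 ... len 18) (5 10 20 40 23 46 ... len 18) (19 38)
4 cycles in total.

4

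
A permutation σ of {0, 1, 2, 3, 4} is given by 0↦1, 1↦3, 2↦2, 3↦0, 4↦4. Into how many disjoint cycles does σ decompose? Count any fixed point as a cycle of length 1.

Cycle decomposition: (0 1 3) (2) (4).
3 cycles.

3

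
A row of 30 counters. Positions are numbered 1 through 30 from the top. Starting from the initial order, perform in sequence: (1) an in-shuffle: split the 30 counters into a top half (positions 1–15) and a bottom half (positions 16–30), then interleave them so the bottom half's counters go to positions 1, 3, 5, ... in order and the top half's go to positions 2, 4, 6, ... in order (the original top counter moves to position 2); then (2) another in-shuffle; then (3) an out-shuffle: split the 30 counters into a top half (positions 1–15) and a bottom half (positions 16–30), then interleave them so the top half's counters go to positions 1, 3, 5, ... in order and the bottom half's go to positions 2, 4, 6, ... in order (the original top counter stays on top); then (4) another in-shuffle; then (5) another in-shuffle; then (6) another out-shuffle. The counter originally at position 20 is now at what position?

Track the counter from position 20 forward through each operation:
  after op 1 (in-shuffle): 20 → 9
  after op 2 (in-shuffle): 9 → 18
  after op 3 (out-shuffle): 18 → 6
  after op 4 (in-shuffle): 6 → 12
  after op 5 (in-shuffle): 12 → 24
  after op 6 (out-shuffle): 24 → 18

18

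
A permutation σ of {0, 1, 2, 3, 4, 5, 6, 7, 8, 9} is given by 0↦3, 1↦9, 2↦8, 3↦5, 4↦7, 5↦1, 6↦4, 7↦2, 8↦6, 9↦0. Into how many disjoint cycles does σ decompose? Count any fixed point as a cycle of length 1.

Cycle decomposition: (0 3 5 1 9) (2 8 6 4 7).
2 cycles.

2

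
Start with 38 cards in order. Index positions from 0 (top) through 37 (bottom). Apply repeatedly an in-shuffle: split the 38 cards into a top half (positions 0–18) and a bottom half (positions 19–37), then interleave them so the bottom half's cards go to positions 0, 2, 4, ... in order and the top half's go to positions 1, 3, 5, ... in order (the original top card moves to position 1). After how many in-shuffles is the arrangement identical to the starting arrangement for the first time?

12

The in-shuffle permutes the 38 positions with cycle lengths [2, 12, 12, 12].
Every card is home exactly when every cycle has completed a whole number of laps, i.e. after lcm(2, 12) = 12 in-shuffles.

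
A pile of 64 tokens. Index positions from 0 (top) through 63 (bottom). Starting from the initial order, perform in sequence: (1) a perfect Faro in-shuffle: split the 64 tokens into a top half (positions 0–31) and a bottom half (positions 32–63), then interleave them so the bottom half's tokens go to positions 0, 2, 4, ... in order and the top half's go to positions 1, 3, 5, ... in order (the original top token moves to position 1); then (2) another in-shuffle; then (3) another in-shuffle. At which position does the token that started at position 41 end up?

Track the token from position 41 forward through each operation:
  after op 1 (in-shuffle): 41 → 18
  after op 2 (in-shuffle): 18 → 37
  after op 3 (in-shuffle): 37 → 10

10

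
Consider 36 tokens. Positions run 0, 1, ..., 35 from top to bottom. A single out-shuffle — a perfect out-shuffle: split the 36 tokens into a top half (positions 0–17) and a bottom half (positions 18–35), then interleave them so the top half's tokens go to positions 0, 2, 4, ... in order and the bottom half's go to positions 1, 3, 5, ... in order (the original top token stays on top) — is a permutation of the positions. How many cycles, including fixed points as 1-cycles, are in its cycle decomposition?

Trace each unvisited position around until it returns:
(0) (1 2 4 8 16 32 ... len 12) (3 6 12 24 13 26 ... len 12) (5 10 20) (7 14 28 21) (15 30 25) (35)
7 cycles in total.

7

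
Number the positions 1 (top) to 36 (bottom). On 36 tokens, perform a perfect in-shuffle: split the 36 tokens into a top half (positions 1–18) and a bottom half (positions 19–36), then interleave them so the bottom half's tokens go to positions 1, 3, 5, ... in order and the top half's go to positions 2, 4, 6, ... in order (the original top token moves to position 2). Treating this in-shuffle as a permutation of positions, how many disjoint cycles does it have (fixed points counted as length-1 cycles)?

1

Trace each unvisited position around until it returns:
(1 2 4 8 16 32 ... len 36)
1 cycle in total.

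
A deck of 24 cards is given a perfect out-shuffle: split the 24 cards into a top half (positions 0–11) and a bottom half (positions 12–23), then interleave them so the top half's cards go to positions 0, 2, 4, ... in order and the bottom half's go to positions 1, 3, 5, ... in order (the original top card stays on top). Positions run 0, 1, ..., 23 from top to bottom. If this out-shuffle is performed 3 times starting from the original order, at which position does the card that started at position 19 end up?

14

Track the card's position through each out-shuffle:
19 → 15 → 7 → 14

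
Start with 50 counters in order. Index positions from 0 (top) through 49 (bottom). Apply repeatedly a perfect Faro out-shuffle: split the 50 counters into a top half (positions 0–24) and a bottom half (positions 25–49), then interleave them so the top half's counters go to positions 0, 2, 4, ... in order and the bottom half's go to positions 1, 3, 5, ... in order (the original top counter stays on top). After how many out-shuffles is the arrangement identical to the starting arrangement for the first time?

The out-shuffle permutes the 50 positions with cycle lengths [1, 1, 3, 3, 21, 21].
Every counter is home exactly when every cycle has completed a whole number of laps, i.e. after lcm(1, 3, 21) = 21 out-shuffles.

21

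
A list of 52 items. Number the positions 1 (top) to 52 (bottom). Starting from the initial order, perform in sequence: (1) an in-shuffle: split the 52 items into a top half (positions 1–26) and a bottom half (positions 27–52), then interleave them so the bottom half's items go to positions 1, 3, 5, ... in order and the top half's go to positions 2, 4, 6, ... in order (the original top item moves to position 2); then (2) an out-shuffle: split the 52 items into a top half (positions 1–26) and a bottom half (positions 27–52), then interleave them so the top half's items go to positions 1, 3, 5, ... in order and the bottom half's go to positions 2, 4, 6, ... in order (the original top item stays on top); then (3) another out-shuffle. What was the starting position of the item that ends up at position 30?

Undo the operations in reverse order, starting from position 30:
  undo op 3 (out-shuffle, from bottom half): 30 ← 41
  undo op 2 (out-shuffle, from top half): 41 ← 21
  undo op 1 (in-shuffle, from bottom half): 21 ← 37
So the item at position 30 came from original position 37.

37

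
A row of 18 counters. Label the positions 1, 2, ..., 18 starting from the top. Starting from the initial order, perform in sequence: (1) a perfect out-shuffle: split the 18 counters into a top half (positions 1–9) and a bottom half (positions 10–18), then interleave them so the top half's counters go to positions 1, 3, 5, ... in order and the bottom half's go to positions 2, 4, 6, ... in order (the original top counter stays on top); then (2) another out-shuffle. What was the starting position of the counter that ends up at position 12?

8

Undo the operations in reverse order, starting from position 12:
  undo op 2 (out-shuffle, from bottom half): 12 ← 15
  undo op 1 (out-shuffle, from top half): 15 ← 8
So the counter at position 12 came from original position 8.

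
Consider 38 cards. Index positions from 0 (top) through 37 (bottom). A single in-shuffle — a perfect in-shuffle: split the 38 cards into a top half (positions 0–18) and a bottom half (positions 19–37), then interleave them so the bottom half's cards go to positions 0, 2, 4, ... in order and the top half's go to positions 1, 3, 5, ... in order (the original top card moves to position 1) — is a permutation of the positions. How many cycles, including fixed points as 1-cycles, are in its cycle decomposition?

4

Trace each unvisited position around until it returns:
(0 1 3 7 15 31 ... len 12) (2 5 11 23 8 17 ... len 12) (6 13 27 16 33 28 ... len 12) (12 25)
4 cycles in total.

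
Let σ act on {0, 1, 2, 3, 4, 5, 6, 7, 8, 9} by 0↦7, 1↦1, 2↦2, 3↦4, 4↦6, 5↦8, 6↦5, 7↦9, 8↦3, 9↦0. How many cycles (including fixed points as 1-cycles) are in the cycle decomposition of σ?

4

Cycle decomposition: (0 7 9) (1) (2) (3 4 6 5 8).
4 cycles.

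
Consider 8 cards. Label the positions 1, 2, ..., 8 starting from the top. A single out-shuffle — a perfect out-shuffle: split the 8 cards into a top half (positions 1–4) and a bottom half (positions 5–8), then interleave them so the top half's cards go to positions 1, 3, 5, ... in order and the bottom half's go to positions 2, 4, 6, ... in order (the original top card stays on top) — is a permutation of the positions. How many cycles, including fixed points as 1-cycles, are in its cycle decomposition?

4

Trace each unvisited position around until it returns:
(1) (2 3 5) (4 7 6) (8)
4 cycles in total.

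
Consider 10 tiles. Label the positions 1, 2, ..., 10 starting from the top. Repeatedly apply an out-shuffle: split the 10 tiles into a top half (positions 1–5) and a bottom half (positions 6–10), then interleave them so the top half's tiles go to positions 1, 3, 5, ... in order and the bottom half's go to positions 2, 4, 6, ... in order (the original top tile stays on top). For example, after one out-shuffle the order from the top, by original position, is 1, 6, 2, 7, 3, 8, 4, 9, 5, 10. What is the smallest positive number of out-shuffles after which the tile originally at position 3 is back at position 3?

Follow position 3 under repeated out-shuffles:
3 → 5 → 9 → 8 → 6 → 2 → 3
It first returns after 6 out-shuffles.

6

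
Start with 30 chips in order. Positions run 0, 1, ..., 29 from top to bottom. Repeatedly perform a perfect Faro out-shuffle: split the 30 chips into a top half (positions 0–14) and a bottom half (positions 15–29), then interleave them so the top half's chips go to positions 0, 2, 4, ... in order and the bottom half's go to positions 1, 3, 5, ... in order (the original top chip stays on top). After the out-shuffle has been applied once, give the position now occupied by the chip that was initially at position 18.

7

Track the chip's position through each out-shuffle:
18 → 7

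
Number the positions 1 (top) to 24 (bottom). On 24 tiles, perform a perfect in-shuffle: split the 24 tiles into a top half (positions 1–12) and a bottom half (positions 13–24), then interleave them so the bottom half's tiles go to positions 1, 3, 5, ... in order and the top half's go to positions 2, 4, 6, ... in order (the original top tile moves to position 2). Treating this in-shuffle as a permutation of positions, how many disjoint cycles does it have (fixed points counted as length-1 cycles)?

2

Trace each unvisited position around until it returns:
(1 2 4 8 16 7 ... len 20) (5 10 20 15)
2 cycles in total.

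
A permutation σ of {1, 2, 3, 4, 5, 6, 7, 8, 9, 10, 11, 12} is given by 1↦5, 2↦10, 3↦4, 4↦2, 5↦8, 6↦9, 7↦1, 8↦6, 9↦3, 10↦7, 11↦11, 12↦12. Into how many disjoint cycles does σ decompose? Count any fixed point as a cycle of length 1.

Cycle decomposition: (1 5 8 6 9 3 4 2 10 7) (11) (12).
3 cycles.

3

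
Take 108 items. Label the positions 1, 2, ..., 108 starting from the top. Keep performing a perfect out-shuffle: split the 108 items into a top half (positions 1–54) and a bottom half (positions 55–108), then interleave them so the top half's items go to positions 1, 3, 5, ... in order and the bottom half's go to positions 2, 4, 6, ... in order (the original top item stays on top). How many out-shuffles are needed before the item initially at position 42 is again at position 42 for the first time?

Follow position 42 under repeated out-shuffles:
42 → 83 → 58 → 8 → 15 → 29 → 57 → 6 → ... → 42 (length 106)
It first returns after 106 out-shuffles.

106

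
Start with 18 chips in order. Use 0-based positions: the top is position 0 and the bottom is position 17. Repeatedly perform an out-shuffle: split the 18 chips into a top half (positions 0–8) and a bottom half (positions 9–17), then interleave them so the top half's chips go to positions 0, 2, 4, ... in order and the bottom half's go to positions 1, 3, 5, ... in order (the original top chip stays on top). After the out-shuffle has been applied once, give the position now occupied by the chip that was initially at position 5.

10

Track the chip's position through each out-shuffle:
5 → 10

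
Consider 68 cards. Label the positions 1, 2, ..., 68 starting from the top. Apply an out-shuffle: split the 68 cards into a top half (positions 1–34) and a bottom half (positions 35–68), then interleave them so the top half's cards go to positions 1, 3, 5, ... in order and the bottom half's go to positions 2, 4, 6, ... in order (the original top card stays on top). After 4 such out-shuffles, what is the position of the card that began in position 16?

Track the card's position through each out-shuffle:
16 → 31 → 61 → 54 → 40

40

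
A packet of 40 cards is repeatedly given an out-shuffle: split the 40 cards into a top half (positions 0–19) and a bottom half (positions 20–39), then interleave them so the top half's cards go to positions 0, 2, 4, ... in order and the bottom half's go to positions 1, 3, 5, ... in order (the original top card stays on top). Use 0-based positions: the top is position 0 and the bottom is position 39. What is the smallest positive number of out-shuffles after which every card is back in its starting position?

12

The out-shuffle permutes the 40 positions with cycle lengths [1, 1, 2, 12, 12, 12].
Every card is home exactly when every cycle has completed a whole number of laps, i.e. after lcm(1, 2, 12) = 12 out-shuffles.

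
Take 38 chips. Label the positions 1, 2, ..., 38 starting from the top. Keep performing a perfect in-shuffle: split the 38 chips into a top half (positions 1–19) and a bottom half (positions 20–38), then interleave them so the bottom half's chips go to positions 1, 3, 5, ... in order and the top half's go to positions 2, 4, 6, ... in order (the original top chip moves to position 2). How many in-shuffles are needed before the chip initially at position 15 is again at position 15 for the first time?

Follow position 15 under repeated in-shuffles:
15 → 30 → 21 → 3 → 6 → 12 → 24 → 9 → 18 → 36 → 33 → 27 → 15
It first returns after 12 in-shuffles.

12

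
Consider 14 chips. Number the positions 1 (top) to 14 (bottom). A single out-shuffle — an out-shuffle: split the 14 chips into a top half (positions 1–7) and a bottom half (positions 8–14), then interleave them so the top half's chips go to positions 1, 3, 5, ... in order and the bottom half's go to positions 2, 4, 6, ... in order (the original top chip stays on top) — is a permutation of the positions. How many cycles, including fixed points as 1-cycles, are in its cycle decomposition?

Trace each unvisited position around until it returns:
(1) (2 3 5 9 4 7 ... len 12) (14)
3 cycles in total.

3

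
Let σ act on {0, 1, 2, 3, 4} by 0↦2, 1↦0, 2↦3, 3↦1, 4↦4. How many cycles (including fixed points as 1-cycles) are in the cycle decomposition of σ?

2

Cycle decomposition: (0 2 3 1) (4).
2 cycles.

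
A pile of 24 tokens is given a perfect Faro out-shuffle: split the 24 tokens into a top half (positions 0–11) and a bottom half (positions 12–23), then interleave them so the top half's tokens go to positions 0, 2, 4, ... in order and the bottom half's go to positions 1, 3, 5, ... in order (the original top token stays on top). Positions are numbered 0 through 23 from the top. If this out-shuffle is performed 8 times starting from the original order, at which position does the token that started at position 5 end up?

Track the token's position through each out-shuffle:
5 → 10 → 20 → 17 → 11 → 22 → 21 → 19 → 15

15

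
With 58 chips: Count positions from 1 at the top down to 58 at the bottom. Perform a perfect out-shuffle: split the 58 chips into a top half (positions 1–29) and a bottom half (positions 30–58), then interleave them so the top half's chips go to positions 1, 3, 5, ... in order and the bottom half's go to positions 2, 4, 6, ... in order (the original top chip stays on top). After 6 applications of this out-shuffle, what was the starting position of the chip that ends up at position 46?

Work backwards from position 46, undoing one out-shuffle at a time:
46 ← 52 ← 55 ← 28 ← 43 ← 22 ← 40
So the chip now at position 46 started at position 40.

40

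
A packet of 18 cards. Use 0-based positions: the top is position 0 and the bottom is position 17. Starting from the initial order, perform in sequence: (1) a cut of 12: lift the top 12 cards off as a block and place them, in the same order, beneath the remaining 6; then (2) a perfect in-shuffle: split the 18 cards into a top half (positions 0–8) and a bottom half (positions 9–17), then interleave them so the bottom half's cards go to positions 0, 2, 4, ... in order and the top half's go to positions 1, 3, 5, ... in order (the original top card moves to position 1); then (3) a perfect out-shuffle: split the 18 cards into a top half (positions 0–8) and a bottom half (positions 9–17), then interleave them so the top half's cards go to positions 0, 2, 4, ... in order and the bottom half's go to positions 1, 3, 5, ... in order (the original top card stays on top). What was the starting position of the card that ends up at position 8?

Undo the operations in reverse order, starting from position 8:
  undo op 3 (out-shuffle, from top half): 8 ← 4
  undo op 2 (in-shuffle, from bottom half): 4 ← 11
  undo op 1 (cut 12): 11 ← 5
So the card at position 8 came from original position 5.

5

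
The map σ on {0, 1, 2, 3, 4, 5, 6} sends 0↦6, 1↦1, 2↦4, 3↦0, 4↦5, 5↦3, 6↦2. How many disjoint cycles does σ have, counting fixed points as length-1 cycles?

2

Cycle decomposition: (0 6 2 4 5 3) (1).
2 cycles.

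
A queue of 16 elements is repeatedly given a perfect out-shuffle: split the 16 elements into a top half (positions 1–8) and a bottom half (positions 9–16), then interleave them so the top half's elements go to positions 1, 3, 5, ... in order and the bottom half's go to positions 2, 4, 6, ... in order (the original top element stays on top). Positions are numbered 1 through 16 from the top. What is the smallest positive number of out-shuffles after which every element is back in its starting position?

4

The out-shuffle permutes the 16 positions with cycle lengths [1, 1, 2, 4, 4, 4].
Every element is home exactly when every cycle has completed a whole number of laps, i.e. after lcm(1, 2, 4) = 4 out-shuffles.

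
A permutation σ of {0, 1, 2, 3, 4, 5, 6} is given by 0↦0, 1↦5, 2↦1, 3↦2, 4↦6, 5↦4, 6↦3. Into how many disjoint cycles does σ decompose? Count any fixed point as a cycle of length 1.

Cycle decomposition: (0) (1 5 4 6 3 2).
2 cycles.

2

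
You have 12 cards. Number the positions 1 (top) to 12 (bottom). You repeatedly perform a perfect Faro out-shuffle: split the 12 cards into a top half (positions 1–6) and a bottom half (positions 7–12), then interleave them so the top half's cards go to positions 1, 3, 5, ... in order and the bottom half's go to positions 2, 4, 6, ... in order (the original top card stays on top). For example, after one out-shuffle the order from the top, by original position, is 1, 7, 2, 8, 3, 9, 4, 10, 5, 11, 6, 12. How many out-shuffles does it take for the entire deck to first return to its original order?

The out-shuffle permutes the 12 positions with cycle lengths [1, 1, 10].
Every card is home exactly when every cycle has completed a whole number of laps, i.e. after lcm(1, 10) = 10 out-shuffles.

10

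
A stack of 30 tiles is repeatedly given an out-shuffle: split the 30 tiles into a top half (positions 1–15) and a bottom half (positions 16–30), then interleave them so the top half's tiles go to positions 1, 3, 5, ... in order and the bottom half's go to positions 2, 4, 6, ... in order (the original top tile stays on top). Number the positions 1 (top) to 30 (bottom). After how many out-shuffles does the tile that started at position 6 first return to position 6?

Follow position 6 under repeated out-shuffles:
6 → 11 → 21 → 12 → 23 → 16 → 2 → 3 → ... → 6 (length 28)
It first returns after 28 out-shuffles.

28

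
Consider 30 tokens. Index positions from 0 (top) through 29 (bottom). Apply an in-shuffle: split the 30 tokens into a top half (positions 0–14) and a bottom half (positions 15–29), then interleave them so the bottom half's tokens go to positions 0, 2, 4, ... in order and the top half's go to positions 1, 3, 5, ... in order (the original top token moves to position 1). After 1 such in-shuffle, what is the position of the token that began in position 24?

Track the token's position through each in-shuffle:
24 → 18

18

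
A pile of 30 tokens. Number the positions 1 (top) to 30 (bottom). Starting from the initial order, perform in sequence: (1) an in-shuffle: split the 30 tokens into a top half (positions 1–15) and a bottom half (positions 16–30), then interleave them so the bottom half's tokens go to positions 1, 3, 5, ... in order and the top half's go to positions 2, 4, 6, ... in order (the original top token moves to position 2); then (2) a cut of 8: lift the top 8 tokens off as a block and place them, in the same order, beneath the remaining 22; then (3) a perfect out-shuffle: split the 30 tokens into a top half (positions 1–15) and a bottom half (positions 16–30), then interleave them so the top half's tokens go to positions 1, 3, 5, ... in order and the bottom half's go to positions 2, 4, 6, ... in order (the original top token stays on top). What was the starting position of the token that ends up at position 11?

Undo the operations in reverse order, starting from position 11:
  undo op 3 (out-shuffle, from top half): 11 ← 6
  undo op 2 (cut 8): 6 ← 14
  undo op 1 (in-shuffle, from top half): 14 ← 7
So the token at position 11 came from original position 7.

7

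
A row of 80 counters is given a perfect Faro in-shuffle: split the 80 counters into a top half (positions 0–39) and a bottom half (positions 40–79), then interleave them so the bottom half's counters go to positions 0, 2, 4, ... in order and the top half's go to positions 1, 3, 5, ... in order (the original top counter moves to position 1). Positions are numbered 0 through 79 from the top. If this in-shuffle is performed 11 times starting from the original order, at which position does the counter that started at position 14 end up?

Track the counter's position through each in-shuffle:
14 → 29 → 59 → 38 → 77 → 74 → 68 → 56 → 32 → 65 → 50 → 20

20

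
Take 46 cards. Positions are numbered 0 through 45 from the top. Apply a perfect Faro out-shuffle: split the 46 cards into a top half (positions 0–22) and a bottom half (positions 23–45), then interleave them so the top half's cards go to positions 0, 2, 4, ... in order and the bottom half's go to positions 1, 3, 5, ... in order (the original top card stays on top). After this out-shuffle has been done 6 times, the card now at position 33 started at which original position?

Work backwards from position 33, undoing one out-shuffle at a time:
33 ← 39 ← 42 ← 21 ← 33 ← 39 ← 42
So the card now at position 33 started at position 42.

42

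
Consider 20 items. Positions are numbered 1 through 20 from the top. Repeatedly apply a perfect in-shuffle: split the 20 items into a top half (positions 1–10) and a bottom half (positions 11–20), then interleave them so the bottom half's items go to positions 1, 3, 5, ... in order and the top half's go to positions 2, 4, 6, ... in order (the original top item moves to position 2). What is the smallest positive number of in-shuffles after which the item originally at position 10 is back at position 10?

Follow position 10 under repeated in-shuffles:
10 → 20 → 19 → 17 → 13 → 5 → 10
It first returns after 6 in-shuffles.

6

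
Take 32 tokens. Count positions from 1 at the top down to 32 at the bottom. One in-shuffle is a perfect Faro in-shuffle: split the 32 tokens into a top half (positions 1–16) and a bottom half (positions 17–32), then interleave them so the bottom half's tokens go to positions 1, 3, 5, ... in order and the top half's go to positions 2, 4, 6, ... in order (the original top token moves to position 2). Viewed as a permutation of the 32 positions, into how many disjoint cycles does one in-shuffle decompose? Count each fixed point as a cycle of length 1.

4

Trace each unvisited position around until it returns:
(1 2 4 8 16 32 31 29 25 17) (3 6 12 24 15 30 27 21 9 18) (5 10 20 7 14 28 23 13 26 19) (11 22)
4 cycles in total.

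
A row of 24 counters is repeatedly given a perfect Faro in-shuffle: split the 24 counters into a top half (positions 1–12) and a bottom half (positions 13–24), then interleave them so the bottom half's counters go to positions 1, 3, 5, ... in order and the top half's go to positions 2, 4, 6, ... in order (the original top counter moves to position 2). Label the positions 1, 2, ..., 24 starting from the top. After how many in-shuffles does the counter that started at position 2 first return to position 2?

20

Follow position 2 under repeated in-shuffles:
2 → 4 → 8 → 16 → 7 → 14 → 3 → 6 → 12 → 24 → 23 → 21 → 17 → 9 → 18 → 11 → 22 → 19 → 13 → 1 → 2
It first returns after 20 in-shuffles.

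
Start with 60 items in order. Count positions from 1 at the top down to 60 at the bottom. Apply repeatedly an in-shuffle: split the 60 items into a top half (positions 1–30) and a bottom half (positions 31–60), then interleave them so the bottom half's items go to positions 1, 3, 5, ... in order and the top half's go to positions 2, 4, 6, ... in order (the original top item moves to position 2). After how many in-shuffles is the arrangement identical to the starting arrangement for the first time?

The in-shuffle permutes the 60 positions with cycle lengths [60].
Every item is home exactly when every cycle has completed a whole number of laps, i.e. after lcm(60) = 60 in-shuffles.

60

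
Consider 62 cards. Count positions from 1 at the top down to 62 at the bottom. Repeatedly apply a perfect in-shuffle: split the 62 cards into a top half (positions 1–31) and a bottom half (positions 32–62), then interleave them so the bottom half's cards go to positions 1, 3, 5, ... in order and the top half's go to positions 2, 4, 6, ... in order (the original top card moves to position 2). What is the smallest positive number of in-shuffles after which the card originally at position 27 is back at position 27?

Follow position 27 under repeated in-shuffles:
27 → 54 → 45 → 27
It first returns after 3 in-shuffles.

3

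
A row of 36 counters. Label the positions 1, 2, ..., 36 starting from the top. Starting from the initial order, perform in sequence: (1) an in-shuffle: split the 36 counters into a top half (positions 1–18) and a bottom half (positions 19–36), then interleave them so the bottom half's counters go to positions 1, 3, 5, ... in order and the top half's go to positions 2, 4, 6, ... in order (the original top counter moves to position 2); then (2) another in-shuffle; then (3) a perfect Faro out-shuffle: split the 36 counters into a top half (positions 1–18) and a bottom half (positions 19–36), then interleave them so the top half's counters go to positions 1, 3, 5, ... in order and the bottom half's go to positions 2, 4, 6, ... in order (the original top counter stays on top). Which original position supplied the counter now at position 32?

27

Undo the operations in reverse order, starting from position 32:
  undo op 3 (out-shuffle, from bottom half): 32 ← 34
  undo op 2 (in-shuffle, from top half): 34 ← 17
  undo op 1 (in-shuffle, from bottom half): 17 ← 27
So the counter at position 32 came from original position 27.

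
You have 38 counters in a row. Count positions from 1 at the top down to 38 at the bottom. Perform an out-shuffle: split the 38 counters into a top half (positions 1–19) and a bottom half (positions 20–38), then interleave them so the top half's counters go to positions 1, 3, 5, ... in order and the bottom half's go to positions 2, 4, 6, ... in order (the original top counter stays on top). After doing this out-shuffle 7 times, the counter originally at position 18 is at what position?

Track the counter's position through each out-shuffle:
18 → 35 → 32 → 26 → 14 → 27 → 16 → 31

31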